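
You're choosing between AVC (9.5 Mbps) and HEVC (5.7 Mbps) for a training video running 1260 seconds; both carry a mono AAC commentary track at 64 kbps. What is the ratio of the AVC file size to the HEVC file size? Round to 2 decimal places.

1.66

Audio: 64 kbps = 0.064 Mbps.
AVC: 9.564 Mbps × 1260 s = 12050.6 Mb = 1.506 GB.
HEVC: 5.764 Mbps × 1260 s = 7262.6 Mb = 0.908 GB.
Ratio: 1.506 / 0.908 = 1.659.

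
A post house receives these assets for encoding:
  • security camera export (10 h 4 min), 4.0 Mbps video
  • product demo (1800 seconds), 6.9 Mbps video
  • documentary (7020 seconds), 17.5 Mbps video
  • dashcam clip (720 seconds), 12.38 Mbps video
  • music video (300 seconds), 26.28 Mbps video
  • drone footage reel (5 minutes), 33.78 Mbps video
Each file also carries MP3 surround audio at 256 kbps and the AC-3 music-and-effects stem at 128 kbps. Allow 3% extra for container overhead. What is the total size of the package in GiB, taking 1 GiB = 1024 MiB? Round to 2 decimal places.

38.97 GiB

Audio total: 256 + 128 = 384 kbps = 0.384 Mbps.
security camera export: 4.384 Mbps × 36240 s × 1.03 = 163642.4 Mb
product demo: 7.284 Mbps × 1800 s × 1.03 = 13504.5 Mb
documentary: 17.884 Mbps × 7020 s × 1.03 = 129312.1 Mb
dashcam clip: 12.764 Mbps × 720 s × 1.03 = 9465.8 Mb
music video: 26.664 Mbps × 300 s × 1.03 = 8239.2 Mb
drone footage reel: 34.164 Mbps × 300 s × 1.03 = 10556.7 Mb
Total: 334720.7 Mb = 41840.1 MB.
= 38.97 GiB.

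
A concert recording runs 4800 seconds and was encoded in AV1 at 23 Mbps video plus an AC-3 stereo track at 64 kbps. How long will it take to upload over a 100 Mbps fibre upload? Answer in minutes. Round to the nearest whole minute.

18 minutes

Audio: 64 kbps = 0.064 Mbps.
Total bitrate: 23.064 Mbps.
File: 23.064 Mbps × 4800 s = 110707.2 Mb.
At 100 Mbps: 110707.2 / 100 = 1107.1 s ≈ 18.5 minutes.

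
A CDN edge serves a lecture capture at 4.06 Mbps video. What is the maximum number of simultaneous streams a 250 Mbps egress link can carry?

250 Mbps = 250.0 Mbps; 250.0 / 4.060 = 61.58 → 61 viewers.

61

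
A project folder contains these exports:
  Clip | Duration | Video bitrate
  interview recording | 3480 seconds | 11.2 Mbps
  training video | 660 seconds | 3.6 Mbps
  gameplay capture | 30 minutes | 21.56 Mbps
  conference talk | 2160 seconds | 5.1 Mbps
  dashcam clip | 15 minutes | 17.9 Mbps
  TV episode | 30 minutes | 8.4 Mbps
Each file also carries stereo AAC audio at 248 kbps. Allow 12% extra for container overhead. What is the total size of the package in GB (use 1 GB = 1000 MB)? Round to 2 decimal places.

Audio: 248 kbps = 0.248 Mbps.
interview recording: 11.448 Mbps × 3480 s × 1.12 = 44619.7 Mb
training video: 3.848 Mbps × 660 s × 1.12 = 2844.4 Mb
gameplay capture: 21.808 Mbps × 1800 s × 1.12 = 43964.9 Mb
conference talk: 5.348 Mbps × 2160 s × 1.12 = 12937.9 Mb
dashcam clip: 18.148 Mbps × 900 s × 1.12 = 18293.2 Mb
TV episode: 8.648 Mbps × 1800 s × 1.12 = 17434.4 Mb
Total: 140094.5 Mb = 17511.8 MB.
= 17.51 GB.

17.51 GB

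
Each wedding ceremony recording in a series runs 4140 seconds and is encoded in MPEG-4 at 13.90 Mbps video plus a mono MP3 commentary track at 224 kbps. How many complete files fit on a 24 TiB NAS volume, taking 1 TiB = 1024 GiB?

3610

Audio: 224 kbps = 0.224 Mbps.
Total bitrate: 14.124 Mbps.
Per item: 14.124 Mbps × 4140 s = 58,473 Mb = 7,309 MB.
Capacity: 24 TiB = 211,106,233 Mb; 3610.30 items → 3610 complete.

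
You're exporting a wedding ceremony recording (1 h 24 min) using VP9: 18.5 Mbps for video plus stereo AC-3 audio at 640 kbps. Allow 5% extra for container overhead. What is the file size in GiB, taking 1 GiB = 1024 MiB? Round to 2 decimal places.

1 h 24 min = 84 min = 5040 s
Audio: 640 kbps = 0.640 Mbps.
Total bitrate: 18.5 + 0.640 = 19.140 Mbps.
Stream data: 19.140 Mbps × 5040 s = 96465.6 Mb.
With 5% container overhead: ×1.05.
101,289 Mb = 12,661,110,000 bytes ÷ 1,073,741,824 = 11.79 GiB.

11.79 GiB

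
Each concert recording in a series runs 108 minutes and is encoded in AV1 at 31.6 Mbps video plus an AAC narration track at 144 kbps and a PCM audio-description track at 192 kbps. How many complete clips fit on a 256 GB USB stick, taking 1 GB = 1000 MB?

108 min = 6480 s
Audio total: 144 + 192 = 336 kbps = 0.336 Mbps.
Total bitrate: 31.936 Mbps.
Per item: 31.936 Mbps × 6480 s = 206,945 Mb = 25,868 MB.
Capacity: 256 GB = 2,048,000 Mb; 9.90 items → 9 complete.

9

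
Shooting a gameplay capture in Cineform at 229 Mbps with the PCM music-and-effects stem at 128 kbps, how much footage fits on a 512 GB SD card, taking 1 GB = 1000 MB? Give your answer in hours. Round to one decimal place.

Audio: 128 kbps = 0.128 Mbps.
Total bitrate: 229 + 0.128 = 229.128 Mbps.
Capacity: 512 GB = 4,096,000 Mb.
Recording time: 4,096,000 / 229.128 = 17,876 s ≈ 4.97 hours.

5.0 hours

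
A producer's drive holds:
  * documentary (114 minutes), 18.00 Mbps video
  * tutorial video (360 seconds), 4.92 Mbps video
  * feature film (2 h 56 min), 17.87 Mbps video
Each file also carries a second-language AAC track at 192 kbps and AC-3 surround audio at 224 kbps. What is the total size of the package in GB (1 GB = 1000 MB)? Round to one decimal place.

40.1 GB

Audio total: 192 + 224 = 416 kbps = 0.416 Mbps.
documentary: 18.416 Mbps × 6840 s = 125965.4 Mb
tutorial video: 5.336 Mbps × 360 s = 1921.0 Mb
feature film: 18.286 Mbps × 10560 s = 193100.2 Mb
Total: 320986.6 Mb = 40123.3 MB.
= 40.12 GB.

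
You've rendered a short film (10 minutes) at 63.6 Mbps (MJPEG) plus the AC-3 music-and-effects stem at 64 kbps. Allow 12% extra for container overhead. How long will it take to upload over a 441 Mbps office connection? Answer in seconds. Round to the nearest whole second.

97 seconds

10 min = 600 s
Audio: 64 kbps = 0.064 Mbps.
Total bitrate: 63.664 Mbps.
File: 63.664 Mbps × 600 s = 38198.4 Mb.
With 12% container overhead: ×1.12. → 42782.2 Mb.
At 441 Mbps: 42782.2 / 441 = 97.0 s ≈ 97 seconds.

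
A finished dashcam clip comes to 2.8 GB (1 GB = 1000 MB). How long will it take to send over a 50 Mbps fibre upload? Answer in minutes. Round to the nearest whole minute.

File: 2.8 GB = 22400.0 Mb.
At 50 Mbps: 22400.0 / 50 = 448.0 s ≈ 7.47 minutes.

7 minutes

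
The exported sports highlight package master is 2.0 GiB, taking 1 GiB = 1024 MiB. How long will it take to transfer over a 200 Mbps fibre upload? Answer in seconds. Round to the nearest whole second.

File: 2.0 GiB = 17179.9 Mb.
At 200 Mbps: 17179.9 / 200 = 85.9 s ≈ 85.9 seconds.

86 seconds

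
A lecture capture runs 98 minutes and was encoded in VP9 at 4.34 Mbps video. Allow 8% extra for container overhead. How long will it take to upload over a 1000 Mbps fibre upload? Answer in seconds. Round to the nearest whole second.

98 min = 5880 s
File: 4.340 Mbps × 5880 s = 25519.2 Mb.
With 8% container overhead: ×1.08. → 27560.7 Mb.
At 1000 Mbps: 27560.7 / 1000 = 27.6 s ≈ 27.6 seconds.

28 seconds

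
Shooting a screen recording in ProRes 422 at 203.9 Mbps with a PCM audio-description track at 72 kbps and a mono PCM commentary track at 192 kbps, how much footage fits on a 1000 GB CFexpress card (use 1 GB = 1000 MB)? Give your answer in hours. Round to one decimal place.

10.9 hours

Audio total: 72 + 192 = 264 kbps = 0.264 Mbps.
Total bitrate: 203.9 + 0.264 = 204.164 Mbps.
Capacity: 1000 GB = 8,000,000 Mb.
Recording time: 8,000,000 / 204.164 = 39,184 s ≈ 10.9 hours.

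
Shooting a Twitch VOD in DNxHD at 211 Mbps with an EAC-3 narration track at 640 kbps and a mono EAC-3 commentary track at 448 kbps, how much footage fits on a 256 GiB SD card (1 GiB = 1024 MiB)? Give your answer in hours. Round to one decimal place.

Audio total: 640 + 448 = 1088 kbps = 1.088 Mbps.
Total bitrate: 211 + 1.088 = 212.088 Mbps.
Capacity: 256 GiB = 2,199,023 Mb.
Recording time: 2,199,023 / 212.088 = 10,368 s ≈ 2.88 hours.

2.9 hours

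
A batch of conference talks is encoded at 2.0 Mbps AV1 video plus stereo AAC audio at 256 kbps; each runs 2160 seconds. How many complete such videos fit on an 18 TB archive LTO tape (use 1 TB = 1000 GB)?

Audio: 256 kbps = 0.256 Mbps.
Total bitrate: 2.256 Mbps.
Per item: 2.256 Mbps × 2160 s = 4,873 Mb = 609.1 MB.
Capacity: 18 TB = 144,000,000 Mb; 29550.83 items → 29550 complete.

29550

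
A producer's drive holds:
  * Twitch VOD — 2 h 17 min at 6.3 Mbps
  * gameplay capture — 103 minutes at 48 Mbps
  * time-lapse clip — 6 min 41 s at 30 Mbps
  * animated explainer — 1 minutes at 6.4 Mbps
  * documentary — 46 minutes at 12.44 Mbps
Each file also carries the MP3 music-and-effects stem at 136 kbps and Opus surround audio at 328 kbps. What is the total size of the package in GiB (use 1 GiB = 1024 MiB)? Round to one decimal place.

47.0 GiB

Audio total: 136 + 328 = 464 kbps = 0.464 Mbps.
Twitch VOD: 6.764 Mbps × 8220 s = 55600.1 Mb
gameplay capture: 48.464 Mbps × 6180 s = 299507.5 Mb
time-lapse clip: 30.464 Mbps × 401 s = 12216.1 Mb
animated explainer: 6.864 Mbps × 60 s = 411.8 Mb
documentary: 12.904 Mbps × 2760 s = 35615.0 Mb
Total: 403350.5 Mb = 50418.8 MB.
= 46.96 GiB.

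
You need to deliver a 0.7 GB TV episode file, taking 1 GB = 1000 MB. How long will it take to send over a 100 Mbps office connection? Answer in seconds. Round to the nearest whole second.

File: 0.7 GB = 5600.0 Mb.
At 100 Mbps: 5600.0 / 100 = 56.0 s ≈ 56 seconds.

56 seconds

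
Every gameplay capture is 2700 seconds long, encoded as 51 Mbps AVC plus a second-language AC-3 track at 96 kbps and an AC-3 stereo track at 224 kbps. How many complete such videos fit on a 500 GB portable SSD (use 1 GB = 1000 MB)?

Audio total: 96 + 224 = 320 kbps = 0.320 Mbps.
Total bitrate: 51.320 Mbps.
Per item: 51.320 Mbps × 2700 s = 138,564 Mb = 17,320 MB.
Capacity: 500 GB = 4,000,000 Mb; 28.87 items → 28 complete.

28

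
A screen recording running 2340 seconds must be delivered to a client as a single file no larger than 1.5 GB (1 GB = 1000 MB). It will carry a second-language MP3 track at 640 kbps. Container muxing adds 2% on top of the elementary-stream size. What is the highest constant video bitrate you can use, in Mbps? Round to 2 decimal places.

Budget: 1.5 GB = 12000.0 Mb.
Stream payload after overhead: 12000.0 / 1.02 = 11764.7 Mb.
Total bitrate budget: 11764.7 Mb / 2340 s = 5.028 Mbps.
Audio: 640 kbps = 0.640 Mbps.
Video: 5.028 − 0.640 = 4.388 Mbps.

4.39 Mbps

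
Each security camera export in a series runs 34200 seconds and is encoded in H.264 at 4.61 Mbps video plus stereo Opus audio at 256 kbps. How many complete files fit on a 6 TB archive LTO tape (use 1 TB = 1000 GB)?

Audio: 256 kbps = 0.256 Mbps.
Total bitrate: 4.866 Mbps.
Per item: 4.866 Mbps × 34200 s = 166,417 Mb = 20,802 MB.
Capacity: 6 TB = 48,000,000 Mb; 288.43 items → 288 complete.

288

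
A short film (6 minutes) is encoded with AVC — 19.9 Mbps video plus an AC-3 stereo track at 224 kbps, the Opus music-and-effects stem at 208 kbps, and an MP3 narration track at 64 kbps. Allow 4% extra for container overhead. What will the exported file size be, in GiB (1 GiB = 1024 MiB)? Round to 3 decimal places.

6 min = 360 s
Audio total: 224 + 208 + 64 = 496 kbps = 0.496 Mbps.
Total bitrate: 19.9 + 0.496 = 20.396 Mbps.
Stream data: 20.396 Mbps × 360 s = 7342.6 Mb.
With 4% container overhead: ×1.04.
7,636 Mb = 954,532,800 bytes ÷ 1,073,741,824 = 0.889 GiB.

0.889 GiB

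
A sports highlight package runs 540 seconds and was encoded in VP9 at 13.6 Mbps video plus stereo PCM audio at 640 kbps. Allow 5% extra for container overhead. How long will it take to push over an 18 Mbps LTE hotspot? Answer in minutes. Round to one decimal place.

Audio: 640 kbps = 0.640 Mbps.
Total bitrate: 14.240 Mbps.
File: 14.240 Mbps × 540 s = 7689.6 Mb.
With 5% container overhead: ×1.05. → 8074.1 Mb.
At 18 Mbps: 8074.1 / 18 = 448.6 s ≈ 7.48 minutes.

7.5 minutes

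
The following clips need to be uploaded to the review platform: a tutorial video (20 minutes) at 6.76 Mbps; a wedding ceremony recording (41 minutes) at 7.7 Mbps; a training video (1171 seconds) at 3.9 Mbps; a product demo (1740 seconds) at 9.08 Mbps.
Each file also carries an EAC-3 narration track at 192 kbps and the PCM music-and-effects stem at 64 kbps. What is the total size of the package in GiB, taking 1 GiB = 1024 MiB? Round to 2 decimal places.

5.72 GiB

Audio total: 192 + 64 = 256 kbps = 0.256 Mbps.
tutorial video: 7.016 Mbps × 1200 s = 8419.2 Mb
wedding ceremony recording: 7.956 Mbps × 2460 s = 19571.8 Mb
training video: 4.156 Mbps × 1171 s = 4866.7 Mb
product demo: 9.336 Mbps × 1740 s = 16244.6 Mb
Total: 49102.3 Mb = 6137.8 MB.
= 5.716 GiB.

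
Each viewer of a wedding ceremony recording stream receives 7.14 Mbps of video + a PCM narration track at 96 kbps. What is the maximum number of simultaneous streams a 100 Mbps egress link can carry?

Audio: 96 kbps = 0.096 Mbps.
Per-viewer media rate: 7.236 Mbps.
100 Mbps = 100.0 Mbps; 100.0 / 7.236 = 13.82 → 13 viewers.

13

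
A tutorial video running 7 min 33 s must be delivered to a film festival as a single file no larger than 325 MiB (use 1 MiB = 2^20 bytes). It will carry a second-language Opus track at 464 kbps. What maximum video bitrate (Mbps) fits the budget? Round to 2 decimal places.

Budget: 325 MiB = 2726.3 Mb.
7 min 33 s = 453 s
Total bitrate budget: 2726.3 Mb / 453 s = 6.018 Mbps.
Audio: 464 kbps = 0.464 Mbps.
Video: 6.018 − 0.464 = 5.554 Mbps.

5.55 Mbps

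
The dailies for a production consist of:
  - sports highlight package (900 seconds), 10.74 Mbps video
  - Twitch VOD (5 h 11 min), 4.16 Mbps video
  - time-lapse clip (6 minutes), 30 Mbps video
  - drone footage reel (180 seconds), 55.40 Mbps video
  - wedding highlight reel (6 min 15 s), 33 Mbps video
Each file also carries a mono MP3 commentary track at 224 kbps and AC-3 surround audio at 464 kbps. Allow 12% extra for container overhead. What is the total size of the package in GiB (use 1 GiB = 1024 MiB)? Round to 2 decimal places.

17.54 GiB

Audio total: 224 + 464 = 688 kbps = 0.688 Mbps.
sports highlight package: 11.428 Mbps × 900 s × 1.12 = 11519.4 Mb
Twitch VOD: 4.848 Mbps × 18660 s × 1.12 = 101319.3 Mb
time-lapse clip: 30.688 Mbps × 360 s × 1.12 = 12373.4 Mb
drone footage reel: 56.088 Mbps × 180 s × 1.12 = 11307.3 Mb
wedding highlight reel: 33.688 Mbps × 375 s × 1.12 = 14149.0 Mb
Total: 150668.4 Mb = 18833.6 MB.
= 17.54 GiB.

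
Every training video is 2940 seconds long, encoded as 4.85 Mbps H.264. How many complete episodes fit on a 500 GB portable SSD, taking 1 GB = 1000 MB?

280

Per item: 4.850 Mbps × 2940 s = 14,259 Mb = 1,782 MB.
Capacity: 500 GB = 4,000,000 Mb; 280.52 items → 280 complete.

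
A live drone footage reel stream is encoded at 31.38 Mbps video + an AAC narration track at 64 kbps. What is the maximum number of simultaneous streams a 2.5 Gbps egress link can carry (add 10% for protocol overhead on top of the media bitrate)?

72

Audio: 64 kbps = 0.064 Mbps.
Per-viewer media rate: 31.444 Mbps.
On the wire with 10% overhead: 34.588 Mbps.
2.5 Gbps = 2,500 Mbps; 2,500 / 34.588 = 72.28 → 72 viewers.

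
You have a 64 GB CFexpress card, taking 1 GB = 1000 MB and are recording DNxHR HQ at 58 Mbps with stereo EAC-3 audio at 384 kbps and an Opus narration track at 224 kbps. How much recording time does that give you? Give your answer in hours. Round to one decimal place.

Audio total: 384 + 224 = 608 kbps = 0.608 Mbps.
Total bitrate: 58 + 0.608 = 58.608 Mbps.
Capacity: 64 GB = 512,000 Mb.
Recording time: 512,000 / 58.608 = 8,736 s ≈ 2.43 hours.

2.4 hours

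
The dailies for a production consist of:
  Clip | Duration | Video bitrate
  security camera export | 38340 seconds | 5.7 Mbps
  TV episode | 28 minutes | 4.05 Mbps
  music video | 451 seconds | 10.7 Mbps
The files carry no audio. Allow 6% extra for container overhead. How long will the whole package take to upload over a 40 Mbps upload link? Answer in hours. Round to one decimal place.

security camera export: 5.700 Mbps × 38340 s × 1.06 = 231650.3 Mb
TV episode: 4.050 Mbps × 1680 s × 1.06 = 7212.2 Mb
music video: 10.700 Mbps × 451 s × 1.06 = 5115.2 Mb
Total: 243977.8 Mb = 30497.2 MB.
At 40 Mbps: 243977.8 / 40 = 6099 s ≈ 1.69 hours.

1.7 hours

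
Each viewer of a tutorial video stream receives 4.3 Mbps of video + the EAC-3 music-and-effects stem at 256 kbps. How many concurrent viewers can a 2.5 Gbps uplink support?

548

Audio: 256 kbps = 0.256 Mbps.
Per-viewer media rate: 4.556 Mbps.
2.5 Gbps = 2,500 Mbps; 2,500 / 4.556 = 548.73 → 548 viewers.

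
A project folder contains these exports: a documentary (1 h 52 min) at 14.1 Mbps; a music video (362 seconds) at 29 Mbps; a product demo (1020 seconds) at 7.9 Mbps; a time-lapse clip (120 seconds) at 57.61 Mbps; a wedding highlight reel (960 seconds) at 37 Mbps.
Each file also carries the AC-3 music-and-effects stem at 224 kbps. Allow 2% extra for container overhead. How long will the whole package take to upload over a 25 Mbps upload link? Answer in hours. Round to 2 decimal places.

Audio: 224 kbps = 0.224 Mbps.
documentary: 14.324 Mbps × 6720 s × 1.02 = 98182.4 Mb
music video: 29.224 Mbps × 362 s × 1.02 = 10790.7 Mb
product demo: 8.124 Mbps × 1020 s × 1.02 = 8452.2 Mb
time-lapse clip: 57.834 Mbps × 120 s × 1.02 = 7078.9 Mb
wedding highlight reel: 37.224 Mbps × 960 s × 1.02 = 36449.7 Mb
Total: 160953.9 Mb = 20119.2 MB.
At 25 Mbps: 160953.9 / 25 = 6438 s ≈ 1.79 hours.

1.79 hours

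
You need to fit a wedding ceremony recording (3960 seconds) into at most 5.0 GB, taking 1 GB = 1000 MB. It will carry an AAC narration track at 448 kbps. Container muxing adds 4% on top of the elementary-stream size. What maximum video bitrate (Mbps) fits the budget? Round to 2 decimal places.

Budget: 5.0 GB = 40000.0 Mb.
Stream payload after overhead: 40000.0 / 1.04 = 38461.5 Mb.
Total bitrate budget: 38461.5 Mb / 3960 s = 9.713 Mbps.
Audio: 448 kbps = 0.448 Mbps.
Video: 9.713 − 0.448 = 9.265 Mbps.

9.26 Mbps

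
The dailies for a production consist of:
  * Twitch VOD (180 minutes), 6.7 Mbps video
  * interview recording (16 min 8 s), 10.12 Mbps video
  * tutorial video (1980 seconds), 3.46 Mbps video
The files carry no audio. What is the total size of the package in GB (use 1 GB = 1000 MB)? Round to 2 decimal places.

Twitch VOD: 6.700 Mbps × 10800 s = 72360.0 Mb
interview recording: 10.120 Mbps × 968 s = 9796.2 Mb
tutorial video: 3.460 Mbps × 1980 s = 6850.8 Mb
Total: 89007.0 Mb = 11125.9 MB.
= 11.13 GB.

11.13 GB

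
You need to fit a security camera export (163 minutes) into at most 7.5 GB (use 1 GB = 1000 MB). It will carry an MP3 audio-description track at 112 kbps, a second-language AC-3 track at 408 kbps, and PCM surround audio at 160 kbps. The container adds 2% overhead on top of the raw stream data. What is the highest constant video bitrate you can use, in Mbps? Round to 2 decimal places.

Budget: 7.5 GB = 60000.0 Mb.
Stream payload after overhead: 60000.0 / 1.02 = 58823.5 Mb.
163 min = 9780 s
Total bitrate budget: 58823.5 Mb / 9780 s = 6.015 Mbps.
Audio total: 112 + 408 + 160 = 680 kbps = 0.680 Mbps.
Video: 6.015 − 0.680 = 5.335 Mbps.

5.33 Mbps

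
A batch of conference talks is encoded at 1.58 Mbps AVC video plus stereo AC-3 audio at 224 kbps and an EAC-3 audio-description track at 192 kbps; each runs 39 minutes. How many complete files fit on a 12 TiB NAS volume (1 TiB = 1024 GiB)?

39 min = 2340 s
Audio total: 224 + 192 = 416 kbps = 0.416 Mbps.
Total bitrate: 1.996 Mbps.
Per item: 1.996 Mbps × 2340 s = 4,671 Mb = 583.8 MB.
Capacity: 12 TiB = 105,553,116 Mb; 22599.28 items → 22599 complete.

22599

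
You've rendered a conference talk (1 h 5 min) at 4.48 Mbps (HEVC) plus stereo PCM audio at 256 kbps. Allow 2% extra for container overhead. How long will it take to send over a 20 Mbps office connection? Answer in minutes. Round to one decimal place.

15.7 minutes

1 h 5 min = 65 min = 3900 s
Audio: 256 kbps = 0.256 Mbps.
Total bitrate: 4.736 Mbps.
File: 4.736 Mbps × 3900 s = 18470.4 Mb.
With 2% container overhead: ×1.02. → 18839.8 Mb.
At 20 Mbps: 18839.8 / 20 = 942.0 s ≈ 15.7 minutes.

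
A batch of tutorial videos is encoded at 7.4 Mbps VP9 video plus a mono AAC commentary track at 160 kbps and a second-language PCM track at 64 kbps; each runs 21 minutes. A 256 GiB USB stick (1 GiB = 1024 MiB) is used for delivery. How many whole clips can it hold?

228

21 min = 1260 s
Audio total: 160 + 64 = 224 kbps = 0.224 Mbps.
Total bitrate: 7.624 Mbps.
Per item: 7.624 Mbps × 1260 s = 9,606 Mb = 1,201 MB.
Capacity: 256 GiB = 2,199,023 Mb; 228.92 items → 228 complete.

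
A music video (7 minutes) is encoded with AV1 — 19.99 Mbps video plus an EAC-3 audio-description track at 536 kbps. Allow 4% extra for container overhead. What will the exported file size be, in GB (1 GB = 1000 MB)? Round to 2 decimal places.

7 min = 420 s
Audio: 536 kbps = 0.536 Mbps.
Total bitrate: 19.99 + 0.536 = 20.526 Mbps.
Stream data: 20.526 Mbps × 420 s = 8620.9 Mb.
With 4% container overhead: ×1.04.
8,966 Mb ÷ 8 = 1,121 MB → 1.121 GB.

1.12 GB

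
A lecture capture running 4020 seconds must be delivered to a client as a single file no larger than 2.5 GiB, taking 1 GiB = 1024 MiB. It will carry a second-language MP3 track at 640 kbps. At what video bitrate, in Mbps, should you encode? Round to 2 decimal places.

4.70 Mbps

Budget: 2.5 GiB = 21474.8 Mb.
Total bitrate budget: 21474.8 Mb / 4020 s = 5.342 Mbps.
Audio: 640 kbps = 0.640 Mbps.
Video: 5.342 − 0.640 = 4.702 Mbps.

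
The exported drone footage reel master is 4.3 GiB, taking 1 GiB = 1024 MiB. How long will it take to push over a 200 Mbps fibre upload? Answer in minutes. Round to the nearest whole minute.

3 minutes

File: 4.3 GiB = 36936.7 Mb.
At 200 Mbps: 36936.7 / 200 = 184.7 s ≈ 3.08 minutes.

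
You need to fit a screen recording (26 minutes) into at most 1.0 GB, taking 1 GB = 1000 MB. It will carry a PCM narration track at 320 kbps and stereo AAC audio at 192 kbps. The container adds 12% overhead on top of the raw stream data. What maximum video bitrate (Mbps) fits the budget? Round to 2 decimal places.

Budget: 1.0 GB = 8000.0 Mb.
Stream payload after overhead: 8000.0 / 1.12 = 7142.9 Mb.
26 min = 1560 s
Total bitrate budget: 7142.9 Mb / 1560 s = 4.579 Mbps.
Audio total: 320 + 192 = 512 kbps = 0.512 Mbps.
Video: 4.579 − 0.512 = 4.067 Mbps.

4.07 Mbps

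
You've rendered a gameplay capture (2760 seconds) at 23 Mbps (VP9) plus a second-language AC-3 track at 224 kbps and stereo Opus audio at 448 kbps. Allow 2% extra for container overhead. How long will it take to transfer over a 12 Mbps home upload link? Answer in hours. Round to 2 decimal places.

1.54 hours

Audio total: 224 + 448 = 672 kbps = 0.672 Mbps.
Total bitrate: 23.672 Mbps.
File: 23.672 Mbps × 2760 s = 65334.7 Mb.
With 2% container overhead: ×1.02. → 66641.4 Mb.
At 12 Mbps: 66641.4 / 12 = 5553.5 s ≈ 1.54 hours.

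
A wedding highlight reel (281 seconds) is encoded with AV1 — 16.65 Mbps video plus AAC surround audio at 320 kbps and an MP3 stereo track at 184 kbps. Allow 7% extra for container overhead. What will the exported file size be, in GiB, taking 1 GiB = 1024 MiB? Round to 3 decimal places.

Audio total: 320 + 184 = 504 kbps = 0.504 Mbps.
Total bitrate: 16.65 + 0.504 = 17.154 Mbps.
Stream data: 17.154 Mbps × 281 s = 4820.3 Mb.
With 7% container overhead: ×1.07.
5,158 Mb = 644,711,648 bytes ÷ 1,073,741,824 = 0.6004 GiB.

0.600 GiB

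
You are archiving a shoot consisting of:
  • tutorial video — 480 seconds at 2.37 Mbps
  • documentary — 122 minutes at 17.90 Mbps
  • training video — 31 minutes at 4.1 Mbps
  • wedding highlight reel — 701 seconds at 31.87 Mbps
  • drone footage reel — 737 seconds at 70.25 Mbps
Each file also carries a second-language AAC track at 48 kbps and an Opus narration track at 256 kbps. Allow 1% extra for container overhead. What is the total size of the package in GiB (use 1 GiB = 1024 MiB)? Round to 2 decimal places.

25.55 GiB

Audio total: 48 + 256 = 304 kbps = 0.304 Mbps.
tutorial video: 2.674 Mbps × 480 s × 1.01 = 1296.4 Mb
documentary: 18.204 Mbps × 7320 s × 1.01 = 134585.8 Mb
training video: 4.404 Mbps × 1860 s × 1.01 = 8273.4 Mb
wedding highlight reel: 32.174 Mbps × 701 s × 1.01 = 22779.5 Mb
drone footage reel: 70.554 Mbps × 737 s × 1.01 = 52518.3 Mb
Total: 219453.3 Mb = 27431.7 MB.
= 25.55 GiB.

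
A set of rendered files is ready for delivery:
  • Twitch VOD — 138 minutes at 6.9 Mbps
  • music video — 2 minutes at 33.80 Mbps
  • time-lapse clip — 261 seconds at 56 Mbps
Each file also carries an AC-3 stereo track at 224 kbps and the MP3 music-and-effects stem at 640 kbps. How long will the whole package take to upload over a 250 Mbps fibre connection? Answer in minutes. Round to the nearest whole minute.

6 minutes

Audio total: 224 + 640 = 864 kbps = 0.864 Mbps.
Twitch VOD: 7.764 Mbps × 8280 s = 64285.9 Mb
music video: 34.664 Mbps × 120 s = 4159.7 Mb
time-lapse clip: 56.864 Mbps × 261 s = 14841.5 Mb
Total: 83287.1 Mb = 10410.9 MB.
At 250 Mbps: 83287.1 / 250 = 333 s ≈ 5.55 minutes.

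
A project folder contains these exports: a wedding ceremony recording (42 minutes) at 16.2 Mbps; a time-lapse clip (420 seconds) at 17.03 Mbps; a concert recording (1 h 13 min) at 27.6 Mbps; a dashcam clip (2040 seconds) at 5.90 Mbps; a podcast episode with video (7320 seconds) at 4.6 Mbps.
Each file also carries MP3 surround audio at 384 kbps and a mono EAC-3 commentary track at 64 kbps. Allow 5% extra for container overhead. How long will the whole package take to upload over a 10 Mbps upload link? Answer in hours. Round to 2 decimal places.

6.48 hours

Audio total: 384 + 64 = 448 kbps = 0.448 Mbps.
wedding ceremony recording: 16.648 Mbps × 2520 s × 1.05 = 44050.6 Mb
time-lapse clip: 17.478 Mbps × 420 s × 1.05 = 7707.8 Mb
concert recording: 28.048 Mbps × 4380 s × 1.05 = 128992.8 Mb
dashcam clip: 6.348 Mbps × 2040 s × 1.05 = 13597.4 Mb
podcast episode with video: 5.048 Mbps × 7320 s × 1.05 = 38798.9 Mb
Total: 233147.5 Mb = 29143.4 MB.
At 10 Mbps: 233147.5 / 10 = 23315 s ≈ 6.48 hours.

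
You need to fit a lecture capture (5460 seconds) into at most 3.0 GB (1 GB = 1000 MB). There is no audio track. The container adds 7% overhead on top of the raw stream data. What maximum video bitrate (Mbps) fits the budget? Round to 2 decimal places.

Budget: 3.0 GB = 24000.0 Mb.
Stream payload after overhead: 24000.0 / 1.07 = 22429.9 Mb.
Total bitrate budget: 22429.9 Mb / 5460 s = 4.108 Mbps.

4.11 Mbps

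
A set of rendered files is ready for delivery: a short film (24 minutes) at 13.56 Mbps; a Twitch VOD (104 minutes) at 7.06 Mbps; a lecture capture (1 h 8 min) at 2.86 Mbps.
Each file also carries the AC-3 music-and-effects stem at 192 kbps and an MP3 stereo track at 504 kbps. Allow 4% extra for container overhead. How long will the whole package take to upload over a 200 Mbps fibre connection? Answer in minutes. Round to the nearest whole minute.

7 minutes

Audio total: 192 + 504 = 696 kbps = 0.696 Mbps.
short film: 14.256 Mbps × 1440 s × 1.04 = 21349.8 Mb
Twitch VOD: 7.756 Mbps × 6240 s × 1.04 = 50333.3 Mb
lecture capture: 3.556 Mbps × 4080 s × 1.04 = 15088.8 Mb
Total: 86771.9 Mb = 10846.5 MB.
At 200 Mbps: 86771.9 / 200 = 434 s ≈ 7.23 minutes.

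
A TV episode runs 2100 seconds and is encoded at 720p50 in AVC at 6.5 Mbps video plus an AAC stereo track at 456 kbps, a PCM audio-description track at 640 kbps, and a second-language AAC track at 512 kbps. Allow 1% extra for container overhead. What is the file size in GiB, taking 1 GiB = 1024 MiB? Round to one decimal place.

2.0 GiB

Audio total: 456 + 640 + 512 = 1608 kbps = 1.608 Mbps.
Total bitrate: 6.5 + 1.608 = 8.108 Mbps.
Stream data: 8.108 Mbps × 2100 s = 17026.8 Mb.
With 1% container overhead: ×1.01.
17,197 Mb = 2,149,633,500 bytes ÷ 1,073,741,824 = 2.002 GiB.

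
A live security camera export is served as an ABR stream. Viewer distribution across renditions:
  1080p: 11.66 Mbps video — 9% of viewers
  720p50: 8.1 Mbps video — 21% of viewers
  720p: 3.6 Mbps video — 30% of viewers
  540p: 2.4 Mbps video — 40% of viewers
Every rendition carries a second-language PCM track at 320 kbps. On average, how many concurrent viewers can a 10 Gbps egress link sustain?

Audio: 320 kbps = 0.320 Mbps.
Average per-viewer bitrate: 0.09×11.980 + 0.21×8.420 + 0.30×3.920 + 0.40×2.720 = 5.110 Mbps.
10 Gbps = 10,000 Mbps; 10,000 / 5.110 = 1956.79 → 1956.

1956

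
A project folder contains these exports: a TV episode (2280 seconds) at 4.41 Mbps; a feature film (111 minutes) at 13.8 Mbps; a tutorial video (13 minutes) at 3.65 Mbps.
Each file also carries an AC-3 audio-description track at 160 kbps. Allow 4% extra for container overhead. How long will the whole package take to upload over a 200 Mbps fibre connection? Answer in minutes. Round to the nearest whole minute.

Audio: 160 kbps = 0.160 Mbps.
TV episode: 4.570 Mbps × 2280 s × 1.04 = 10836.4 Mb
feature film: 13.960 Mbps × 6660 s × 1.04 = 96692.5 Mb
tutorial video: 3.810 Mbps × 780 s × 1.04 = 3090.7 Mb
Total: 110619.6 Mb = 13827.5 MB.
At 200 Mbps: 110619.6 / 200 = 553 s ≈ 9.22 minutes.

9 minutes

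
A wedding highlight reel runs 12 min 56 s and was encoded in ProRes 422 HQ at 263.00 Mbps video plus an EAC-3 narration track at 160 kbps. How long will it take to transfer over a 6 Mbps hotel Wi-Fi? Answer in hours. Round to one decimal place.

12 min 56 s = 776 s
Audio: 160 kbps = 0.160 Mbps.
Total bitrate: 263.160 Mbps.
File: 263.160 Mbps × 776 s = 204212.2 Mb.
At 6 Mbps: 204212.2 / 6 = 34035.4 s ≈ 9.45 hours.

9.5 hours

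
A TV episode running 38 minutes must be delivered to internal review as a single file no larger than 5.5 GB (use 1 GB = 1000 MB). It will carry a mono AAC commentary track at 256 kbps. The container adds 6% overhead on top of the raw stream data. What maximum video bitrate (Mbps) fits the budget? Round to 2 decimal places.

17.95 Mbps

Budget: 5.5 GB = 44000.0 Mb.
Stream payload after overhead: 44000.0 / 1.06 = 41509.4 Mb.
38 min = 2280 s
Total bitrate budget: 41509.4 Mb / 2280 s = 18.206 Mbps.
Audio: 256 kbps = 0.256 Mbps.
Video: 18.206 − 0.256 = 17.950 Mbps.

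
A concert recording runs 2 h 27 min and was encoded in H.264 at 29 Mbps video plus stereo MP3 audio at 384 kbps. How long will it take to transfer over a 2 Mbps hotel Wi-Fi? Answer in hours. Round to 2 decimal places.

36.00 hours

2 h 27 min = 147 min = 8820 s
Audio: 384 kbps = 0.384 Mbps.
Total bitrate: 29.384 Mbps.
File: 29.384 Mbps × 8820 s = 259166.9 Mb.
At 2 Mbps: 259166.9 / 2 = 129583.4 s ≈ 36 hours.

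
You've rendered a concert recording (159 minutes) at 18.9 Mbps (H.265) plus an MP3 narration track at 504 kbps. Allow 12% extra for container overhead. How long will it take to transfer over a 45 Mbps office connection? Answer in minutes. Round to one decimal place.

76.8 minutes

159 min = 9540 s
Audio: 504 kbps = 0.504 Mbps.
Total bitrate: 19.404 Mbps.
File: 19.404 Mbps × 9540 s = 185114.2 Mb.
With 12% container overhead: ×1.12. → 207327.9 Mb.
At 45 Mbps: 207327.9 / 45 = 4607.3 s ≈ 76.8 minutes.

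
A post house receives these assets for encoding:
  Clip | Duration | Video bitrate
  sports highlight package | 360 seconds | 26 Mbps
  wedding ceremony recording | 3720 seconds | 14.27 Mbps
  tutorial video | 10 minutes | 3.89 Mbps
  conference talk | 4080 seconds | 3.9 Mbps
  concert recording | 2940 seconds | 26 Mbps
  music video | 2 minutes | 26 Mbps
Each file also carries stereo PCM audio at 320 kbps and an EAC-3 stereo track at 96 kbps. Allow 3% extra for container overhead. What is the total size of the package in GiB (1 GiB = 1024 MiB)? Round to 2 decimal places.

19.80 GiB

Audio total: 320 + 96 = 416 kbps = 0.416 Mbps.
sports highlight package: 26.416 Mbps × 360 s × 1.03 = 9795.1 Mb
wedding ceremony recording: 14.686 Mbps × 3720 s × 1.03 = 56270.9 Mb
tutorial video: 4.306 Mbps × 600 s × 1.03 = 2661.1 Mb
conference talk: 4.316 Mbps × 4080 s × 1.03 = 18137.6 Mb
concert recording: 26.416 Mbps × 2940 s × 1.03 = 79992.9 Mb
music video: 26.416 Mbps × 120 s × 1.03 = 3265.0 Mb
Total: 170122.5 Mb = 21265.3 MB.
= 19.80 GiB.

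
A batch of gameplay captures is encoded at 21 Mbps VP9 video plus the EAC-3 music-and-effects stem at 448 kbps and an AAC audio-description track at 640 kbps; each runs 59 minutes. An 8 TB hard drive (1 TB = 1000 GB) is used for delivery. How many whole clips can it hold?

59 min = 3540 s
Audio total: 448 + 640 = 1088 kbps = 1.088 Mbps.
Total bitrate: 22.088 Mbps.
Per item: 22.088 Mbps × 3540 s = 78,192 Mb = 9,774 MB.
Capacity: 8 TB = 64,000,000 Mb; 818.50 items → 818 complete.

818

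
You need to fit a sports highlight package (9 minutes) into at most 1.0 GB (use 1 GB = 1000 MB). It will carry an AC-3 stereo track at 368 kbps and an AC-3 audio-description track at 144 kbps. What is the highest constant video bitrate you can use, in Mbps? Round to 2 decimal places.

Budget: 1.0 GB = 8000.0 Mb.
9 min = 540 s
Total bitrate budget: 8000.0 Mb / 540 s = 14.815 Mbps.
Audio total: 368 + 144 = 512 kbps = 0.512 Mbps.
Video: 14.815 − 0.512 = 14.303 Mbps.

14.30 Mbps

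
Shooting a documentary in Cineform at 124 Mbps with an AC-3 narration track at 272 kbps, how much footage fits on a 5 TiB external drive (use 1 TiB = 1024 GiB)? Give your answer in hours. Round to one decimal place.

Audio: 272 kbps = 0.272 Mbps.
Total bitrate: 124 + 0.272 = 124.272 Mbps.
Capacity: 5 TiB = 43,980,465 Mb.
Recording time: 43,980,465 / 124.272 = 353,905 s ≈ 98.3 hours.

98.3 hours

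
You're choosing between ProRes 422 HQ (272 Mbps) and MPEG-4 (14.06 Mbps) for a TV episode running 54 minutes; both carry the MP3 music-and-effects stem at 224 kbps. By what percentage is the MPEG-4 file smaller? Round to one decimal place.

94.8%

54 min = 3240 s
Audio: 224 kbps = 0.224 Mbps.
ProRes 422 HQ: 272.224 Mbps × 3240 s = 882005.8 Mb = 102.679 GiB.
MPEG-4: 14.284 Mbps × 3240 s = 46280.2 Mb = 5.388 GiB.
Reduction: (1 − 5.388/102.679) × 100 = 94.75%.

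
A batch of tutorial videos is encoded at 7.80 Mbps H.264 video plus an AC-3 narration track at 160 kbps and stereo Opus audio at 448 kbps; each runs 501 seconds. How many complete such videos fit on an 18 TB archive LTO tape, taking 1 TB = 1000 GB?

34184

Audio total: 160 + 448 = 608 kbps = 0.608 Mbps.
Total bitrate: 8.408 Mbps.
Per item: 8.408 Mbps × 501 s = 4,212 Mb = 526.6 MB.
Capacity: 18 TB = 144,000,000 Mb; 34184.72 items → 34184 complete.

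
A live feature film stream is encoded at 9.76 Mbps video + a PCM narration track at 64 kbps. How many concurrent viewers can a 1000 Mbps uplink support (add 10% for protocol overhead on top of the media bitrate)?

Audio: 64 kbps = 0.064 Mbps.
Per-viewer media rate: 9.824 Mbps.
On the wire with 10% overhead: 10.806 Mbps.
1000 Mbps = 1,000 Mbps; 1,000 / 10.806 = 92.54 → 92 viewers.

92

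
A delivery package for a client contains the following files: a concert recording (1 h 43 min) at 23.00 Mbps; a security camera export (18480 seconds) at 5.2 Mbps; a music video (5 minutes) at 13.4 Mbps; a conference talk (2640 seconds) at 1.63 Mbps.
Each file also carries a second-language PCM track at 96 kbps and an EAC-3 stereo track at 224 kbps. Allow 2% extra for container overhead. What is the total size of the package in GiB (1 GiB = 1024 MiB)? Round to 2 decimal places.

30.33 GiB

Audio total: 96 + 224 = 320 kbps = 0.320 Mbps.
concert recording: 23.320 Mbps × 6180 s × 1.02 = 147000.0 Mb
security camera export: 5.520 Mbps × 18480 s × 1.02 = 104049.8 Mb
music video: 13.720 Mbps × 300 s × 1.02 = 4198.3 Mb
conference talk: 1.950 Mbps × 2640 s × 1.02 = 5251.0 Mb
Total: 260499.0 Mb = 32562.4 MB.
= 30.33 GiB.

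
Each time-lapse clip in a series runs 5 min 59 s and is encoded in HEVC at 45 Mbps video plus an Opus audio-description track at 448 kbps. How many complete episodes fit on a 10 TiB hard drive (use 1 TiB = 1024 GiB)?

5 min 59 s = 359 s
Audio: 448 kbps = 0.448 Mbps.
Total bitrate: 45.448 Mbps.
Per item: 45.448 Mbps × 359 s = 16,316 Mb = 2,039 MB.
Capacity: 10 TiB = 87,960,930 Mb; 5391.14 items → 5391 complete.

5391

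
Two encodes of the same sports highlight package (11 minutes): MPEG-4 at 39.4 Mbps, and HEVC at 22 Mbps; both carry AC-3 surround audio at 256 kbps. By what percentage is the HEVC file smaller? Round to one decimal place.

43.9%

11 min = 660 s
Audio: 256 kbps = 0.256 Mbps.
MPEG-4: 39.656 Mbps × 660 s = 26173.0 Mb = 3.272 GB.
HEVC: 22.256 Mbps × 660 s = 14689.0 Mb = 1.836 GB.
Reduction: (1 − 1.836/3.272) × 100 = 43.88%.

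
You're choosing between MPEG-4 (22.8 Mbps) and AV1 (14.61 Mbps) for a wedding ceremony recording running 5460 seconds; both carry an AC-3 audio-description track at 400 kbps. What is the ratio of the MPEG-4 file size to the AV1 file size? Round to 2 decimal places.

Audio: 400 kbps = 0.400 Mbps.
MPEG-4: 23.200 Mbps × 5460 s = 126672.0 Mb = 15.834 GB.
AV1: 15.010 Mbps × 5460 s = 81954.6 Mb = 10.244 GB.
Ratio: 15.834 / 10.244 = 1.546.

1.55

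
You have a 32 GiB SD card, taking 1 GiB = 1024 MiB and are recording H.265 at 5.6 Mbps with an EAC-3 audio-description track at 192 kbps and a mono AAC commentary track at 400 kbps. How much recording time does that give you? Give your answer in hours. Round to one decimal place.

Audio total: 192 + 400 = 592 kbps = 0.592 Mbps.
Total bitrate: 5.6 + 0.592 = 6.192 Mbps.
Capacity: 32 GiB = 274,878 Mb.
Recording time: 274,878 / 6.192 = 44,392 s ≈ 12.3 hours.

12.3 hours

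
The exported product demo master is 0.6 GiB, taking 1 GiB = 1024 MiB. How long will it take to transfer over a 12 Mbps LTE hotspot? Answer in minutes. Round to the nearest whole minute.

7 minutes

File: 0.6 GiB = 5154.0 Mb.
At 12 Mbps: 5154.0 / 12 = 429.5 s ≈ 7.16 minutes.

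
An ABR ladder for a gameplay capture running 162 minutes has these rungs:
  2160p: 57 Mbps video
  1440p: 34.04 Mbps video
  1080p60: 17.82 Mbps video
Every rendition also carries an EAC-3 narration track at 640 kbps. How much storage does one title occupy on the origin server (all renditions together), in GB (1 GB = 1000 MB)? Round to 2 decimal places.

162 min = 9720 s
Audio: 640 kbps = 0.640 Mbps.
Sum of rendition bitrates: (57+0.640) + (34.04+0.640) + (17.82+0.640) = 110.780 Mbps.
× 9720 s = 1,076,782 Mb = 134,598 MB = 134.6 GB.

134.60 GB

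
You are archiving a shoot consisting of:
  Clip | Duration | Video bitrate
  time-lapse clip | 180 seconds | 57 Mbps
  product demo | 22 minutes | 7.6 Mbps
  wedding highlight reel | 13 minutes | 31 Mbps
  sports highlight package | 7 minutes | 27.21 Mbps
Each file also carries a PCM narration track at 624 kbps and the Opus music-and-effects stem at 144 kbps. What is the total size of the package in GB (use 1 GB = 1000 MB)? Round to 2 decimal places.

7.25 GB

Audio total: 624 + 144 = 768 kbps = 0.768 Mbps.
time-lapse clip: 57.768 Mbps × 180 s = 10398.2 Mb
product demo: 8.368 Mbps × 1320 s = 11045.8 Mb
wedding highlight reel: 31.768 Mbps × 780 s = 24779.0 Mb
sports highlight package: 27.978 Mbps × 420 s = 11750.8 Mb
Total: 57973.8 Mb = 7246.7 MB.
= 7.247 GB.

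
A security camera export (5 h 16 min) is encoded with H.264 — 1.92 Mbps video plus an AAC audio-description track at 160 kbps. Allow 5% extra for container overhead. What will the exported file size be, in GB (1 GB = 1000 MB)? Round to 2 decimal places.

5.18 GB

5 h 16 min = 316 min = 18960 s
Audio: 160 kbps = 0.160 Mbps.
Total bitrate: 1.92 + 0.160 = 2.080 Mbps.
Stream data: 2.080 Mbps × 18960 s = 39436.8 Mb.
With 5% container overhead: ×1.05.
41,409 Mb ÷ 8 = 5,176 MB → 5.176 GB.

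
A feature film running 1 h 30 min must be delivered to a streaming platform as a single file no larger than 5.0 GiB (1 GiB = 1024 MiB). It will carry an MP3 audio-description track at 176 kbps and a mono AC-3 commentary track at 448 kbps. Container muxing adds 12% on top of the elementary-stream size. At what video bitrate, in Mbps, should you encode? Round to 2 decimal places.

6.48 Mbps

Budget: 5.0 GiB = 42949.7 Mb.
Stream payload after overhead: 42949.7 / 1.12 = 38347.9 Mb.
1 h 30 min = 90 min = 5400 s
Total bitrate budget: 38347.9 Mb / 5400 s = 7.101 Mbps.
Audio total: 176 + 448 = 624 kbps = 0.624 Mbps.
Video: 7.101 − 0.624 = 6.477 Mbps.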